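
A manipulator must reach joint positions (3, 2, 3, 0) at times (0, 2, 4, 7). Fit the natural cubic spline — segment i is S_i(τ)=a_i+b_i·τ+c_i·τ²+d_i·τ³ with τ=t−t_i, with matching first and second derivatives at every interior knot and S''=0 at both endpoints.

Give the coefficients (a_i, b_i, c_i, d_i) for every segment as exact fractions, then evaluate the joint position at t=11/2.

  seg 0: a=3 b=-16/19 c=0 d=13/152
  seg 1: a=2 b=7/38 c=39/76 d=-27/152
  seg 2: a=3 b=2/19 c=-21/38 d=7/114
S(11/2) = 645/304

Δ: Δ0=-1/2, Δ1=1/2, Δ2=-1
row 1: diag=8, rhs=6; c'=1/4, d'=3/4
row 2: denom=10−2·1/4=19/2; d'=(-9−2·3/4)/(19/2)=-21/19
back: M2=-21/19
back: M1=3/4−1/4·-21/19=39/38
M: M0=0, M1=39/38, M2=-21/19, M3=0
seg 0: a=3, c=M0/2=0, d=(M1−M0)/(6·2)=13/152, b=Δ0−h0·(2M0+M1)/6=-16/19
seg 1: a=2, c=M1/2=39/76, d=(M2−M1)/(6·2)=-27/152, b=Δ1−h1·(2M1+M2)/6=7/38
seg 2: a=3, c=M2/2=-21/38, d=(M3−M2)/(6·3)=7/114, b=Δ2−h2·(2M2+M3)/6=2/19
t_q=11/2 → seg 2, τ=3/2; S=3+2/19·τ+-21/38·τ²+7/114·τ³=645/304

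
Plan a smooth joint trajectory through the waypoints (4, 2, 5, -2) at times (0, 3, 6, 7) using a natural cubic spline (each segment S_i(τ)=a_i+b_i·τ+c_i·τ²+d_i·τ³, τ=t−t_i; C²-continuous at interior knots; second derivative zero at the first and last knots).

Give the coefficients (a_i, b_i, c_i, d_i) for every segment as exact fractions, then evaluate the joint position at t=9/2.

  seg 0: a=4 b=-170/87 c=0 d=112/783
  seg 1: a=2 b=166/87 c=112/87 d=-415/783
  seg 2: a=5 b=-407/87 c=-101/29 d=101/87
S(9/2) = 1385/232

Δ: Δ0=-2/3, Δ1=1, Δ2=-7
row 1: diag=12, rhs=10; c'=1/4, d'=5/6
row 2: denom=8−3·1/4=29/4; d'=(-48−3·5/6)/(29/4)=-202/29
back: M2=-202/29
back: M1=5/6−1/4·-202/29=224/87
M: M0=0, M1=224/87, M2=-202/29, M3=0
seg 0: a=4, c=M0/2=0, d=(M1−M0)/(6·3)=112/783, b=Δ0−h0·(2M0+M1)/6=-170/87
seg 1: a=2, c=M1/2=112/87, d=(M2−M1)/(6·3)=-415/783, b=Δ1−h1·(2M1+M2)/6=166/87
seg 2: a=5, c=M2/2=-101/29, d=(M3−M2)/(6·1)=101/87, b=Δ2−h2·(2M2+M3)/6=-407/87
t_q=9/2 → seg 1, τ=3/2; S=2+166/87·τ+112/87·τ²+-415/783·τ³=1385/232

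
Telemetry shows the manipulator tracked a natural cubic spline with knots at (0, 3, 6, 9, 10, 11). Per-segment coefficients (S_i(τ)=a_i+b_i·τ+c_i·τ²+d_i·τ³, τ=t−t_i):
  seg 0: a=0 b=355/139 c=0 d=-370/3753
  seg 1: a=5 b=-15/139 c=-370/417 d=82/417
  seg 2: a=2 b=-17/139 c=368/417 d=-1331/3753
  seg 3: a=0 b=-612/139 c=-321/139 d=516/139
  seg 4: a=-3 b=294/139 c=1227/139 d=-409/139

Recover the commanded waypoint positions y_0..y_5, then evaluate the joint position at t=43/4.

y_0=0 y_1=5 y_2=2 y_3=0 y_4=-3 y_5=5
S(43/4) = 20553/8896

y_0 = S_0(0) = a_0 = 0
y_1 = S_1(0) = a_1 = 5
y_2 = S_2(0) = a_2 = 2
y_3 = S_3(0) = a_3 = 0
y_4 = S_4(0) = a_4 = -3
y_5 = S_4(1) = 5
t_q=43/4 is in segment 4 (τ=3/4); S_4(τ)=20553/8896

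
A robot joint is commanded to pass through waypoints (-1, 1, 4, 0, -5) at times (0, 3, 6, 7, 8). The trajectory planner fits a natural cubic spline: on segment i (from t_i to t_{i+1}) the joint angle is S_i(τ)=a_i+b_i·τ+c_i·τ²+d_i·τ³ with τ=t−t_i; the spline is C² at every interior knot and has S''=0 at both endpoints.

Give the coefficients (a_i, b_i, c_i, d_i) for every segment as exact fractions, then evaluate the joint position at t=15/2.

Δ: Δ0=2/3, Δ1=1, Δ2=-4, Δ3=-5
row 1: diag=12, rhs=2; c'=1/4, d'=1/6
row 2: denom=8−3·1/4=29/4; d'=(-30−3·1/6)/(29/4)=-122/29
row 3: denom=4−1·4/29=112/29; d'=(-6−1·-122/29)/(112/29)=-13/28
back: M3=-13/28
back: M2=-122/29−4/29·-13/28=-29/7
back: M1=1/6−1/4·-29/7=101/84
M: M0=0, M1=101/84, M2=-29/7, M3=-13/28, M4=0
seg 0: a=-1, c=M0/2=0, d=(M1−M0)/(6·3)=101/1512, b=Δ0−h0·(2M0+M1)/6=11/168
seg 1: a=1, c=M1/2=101/168, d=(M2−M1)/(6·3)=-449/1512, b=Δ1−h1·(2M1+M2)/6=157/84
seg 2: a=4, c=M2/2=-29/14, d=(M3−M2)/(6·1)=103/168, b=Δ2−h2·(2M2+M3)/6=-61/24
seg 3: a=0, c=M3/2=-13/56, d=(M4−M3)/(6·1)=13/168, b=Δ3−h3·(2M3+M4)/6=-407/84
t_q=15/2 → seg 3, τ=1/2; S=0+-407/84·τ+-13/56·τ²+13/168·τ³=-1107/448

  seg 0: a=-1 b=11/168 c=0 d=101/1512
  seg 1: a=1 b=157/84 c=101/168 d=-449/1512
  seg 2: a=4 b=-61/24 c=-29/14 d=103/168
  seg 3: a=0 b=-407/84 c=-13/56 d=13/168
S(15/2) = -1107/448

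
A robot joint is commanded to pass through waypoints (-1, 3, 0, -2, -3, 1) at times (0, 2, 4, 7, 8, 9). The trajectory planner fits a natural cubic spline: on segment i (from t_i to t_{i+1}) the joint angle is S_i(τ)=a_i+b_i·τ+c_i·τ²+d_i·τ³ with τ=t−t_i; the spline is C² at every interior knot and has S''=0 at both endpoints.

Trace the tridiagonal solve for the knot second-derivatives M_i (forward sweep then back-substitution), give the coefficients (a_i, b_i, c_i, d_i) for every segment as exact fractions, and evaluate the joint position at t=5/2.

Δ: Δ0=2, Δ1=-3/2, Δ2=-2/3, Δ3=-1, Δ4=4
row 1: diag=8, rhs=-21; c'=1/4, d'=-21/8
row 2: denom=10−2·1/4=19/2; d'=(5−2·-21/8)/(19/2)=41/38
row 3: denom=8−3·6/19=134/19; d'=(-2−3·41/38)/(134/19)=-199/268
row 4: denom=4−1·19/134=517/134; d'=(30−1·-199/268)/(517/134)=749/94
back: M4=749/94
back: M3=-199/268−19/134·749/94=-88/47
back: M2=41/38−6/19·-88/47=157/94
back: M1=-21/8−1/4·157/94=-143/47
M: M0=0, M1=-143/47, M2=157/94, M3=-88/47, M4=749/94, M5=0
seg 0: a=-1, c=M0/2=0, d=(M1−M0)/(6·2)=-143/564, b=Δ0−h0·(2M0+M1)/6=425/141
seg 1: a=3, c=M1/2=-143/94, d=(M2−M1)/(6·2)=443/1128, b=Δ1−h1·(2M1+M2)/6=-4/141
seg 2: a=0, c=M2/2=157/188, d=(M3−M2)/(6·3)=-37/188, b=Δ2−h2·(2M2+M3)/6=-395/282
seg 3: a=-2, c=M3/2=-44/47, d=(M4−M3)/(6·1)=925/564, b=Δ3−h3·(2M3+M4)/6=-961/564
seg 4: a=-3, c=M4/2=749/188, d=(M5−M4)/(6·1)=-749/564, b=Δ4−h4·(2M4+M5)/6=379/282
t_q=5/2 → seg 1, τ=1/2; S=3+-4/141·τ+-143/94·τ²+443/1128·τ³=7985/3008

  seg 0: a=-1 b=425/141 c=0 d=-143/564
  seg 1: a=3 b=-4/141 c=-143/94 d=443/1128
  seg 2: a=0 b=-395/282 c=157/188 d=-37/188
  seg 3: a=-2 b=-961/564 c=-44/47 d=925/564
  seg 4: a=-3 b=379/282 c=749/188 d=-749/564
S(5/2) = 7985/3008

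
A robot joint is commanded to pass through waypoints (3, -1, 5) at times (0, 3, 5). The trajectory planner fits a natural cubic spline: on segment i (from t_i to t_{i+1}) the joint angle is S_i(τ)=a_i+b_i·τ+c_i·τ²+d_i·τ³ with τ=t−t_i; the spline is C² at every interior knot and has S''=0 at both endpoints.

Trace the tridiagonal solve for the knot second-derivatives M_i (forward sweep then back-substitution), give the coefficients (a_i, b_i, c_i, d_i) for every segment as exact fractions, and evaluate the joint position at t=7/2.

Δ: Δ0=-4/3, Δ1=3
row 1: diag=10, rhs=26; c'=1/5, d'=13/5
back: M1=13/5
M: M0=0, M1=13/5, M2=0
seg 0: a=3, c=M0/2=0, d=(M1−M0)/(6·3)=13/90, b=Δ0−h0·(2M0+M1)/6=-79/30
seg 1: a=-1, c=M1/2=13/10, d=(M2−M1)/(6·2)=-13/60, b=Δ1−h1·(2M1+M2)/6=19/15
t_q=7/2 → seg 1, τ=1/2; S=-1+19/15·τ+13/10·τ²+-13/60·τ³=-11/160

  seg 0: a=3 b=-79/30 c=0 d=13/90
  seg 1: a=-1 b=19/15 c=13/10 d=-13/60
S(7/2) = -11/160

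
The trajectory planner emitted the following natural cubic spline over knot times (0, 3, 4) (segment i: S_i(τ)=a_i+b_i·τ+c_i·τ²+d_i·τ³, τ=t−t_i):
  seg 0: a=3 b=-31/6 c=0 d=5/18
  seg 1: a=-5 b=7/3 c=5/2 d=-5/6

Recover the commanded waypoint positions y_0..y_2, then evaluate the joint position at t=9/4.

y_0=3 y_1=-5 y_2=-1
S(9/4) = -699/128

y_0 = S_0(0) = a_0 = 3
y_1 = S_1(0) = a_1 = -5
y_2 = S_1(1) = -1
t_q=9/4 is in segment 0 (τ=9/4); S_0(τ)=-699/128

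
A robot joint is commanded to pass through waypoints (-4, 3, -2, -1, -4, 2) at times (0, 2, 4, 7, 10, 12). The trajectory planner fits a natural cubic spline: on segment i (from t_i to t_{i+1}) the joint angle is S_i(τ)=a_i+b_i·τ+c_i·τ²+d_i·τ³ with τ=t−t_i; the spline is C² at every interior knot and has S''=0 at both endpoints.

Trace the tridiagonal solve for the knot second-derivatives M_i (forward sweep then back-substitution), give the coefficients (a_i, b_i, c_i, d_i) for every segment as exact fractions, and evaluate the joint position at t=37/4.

  seg 0: a=-4 b=10202/1929 c=0 d=-6901/15432
  seg 1: a=3 b=-299/3858 c=-6901/2572 d=11357/15432
  seg 2: a=-2 b=-3817/1929 c=1114/643 d=-5566/17361
  seg 3: a=-1 b=-463/1929 c=-2224/1929 d=5206/17361
  seg 4: a=-4 b=1811/1929 c=994/643 d=-497/1929
S(37/4) = -81503/20576

Δ: Δ0=7/2, Δ1=-5/2, Δ2=1/3, Δ3=-1, Δ4=3
row 1: diag=8, rhs=-36; c'=1/4, d'=-9/2
row 2: denom=10−2·1/4=19/2; d'=(17−2·-9/2)/(19/2)=52/19
row 3: denom=12−3·6/19=210/19; d'=(-8−3·52/19)/(210/19)=-22/15
row 4: denom=10−3·19/70=643/70; d'=(24−3·-22/15)/(643/70)=1988/643
back: M4=1988/643
back: M3=-22/15−19/70·1988/643=-4448/1929
back: M2=52/19−6/19·-4448/1929=2228/643
back: M1=-9/2−1/4·2228/643=-6901/1286
M: M0=0, M1=-6901/1286, M2=2228/643, M3=-4448/1929, M4=1988/643, M5=0
seg 0: a=-4, c=M0/2=0, d=(M1−M0)/(6·2)=-6901/15432, b=Δ0−h0·(2M0+M1)/6=10202/1929
seg 1: a=3, c=M1/2=-6901/2572, d=(M2−M1)/(6·2)=11357/15432, b=Δ1−h1·(2M1+M2)/6=-299/3858
seg 2: a=-2, c=M2/2=1114/643, d=(M3−M2)/(6·3)=-5566/17361, b=Δ2−h2·(2M2+M3)/6=-3817/1929
seg 3: a=-1, c=M3/2=-2224/1929, d=(M4−M3)/(6·3)=5206/17361, b=Δ3−h3·(2M3+M4)/6=-463/1929
seg 4: a=-4, c=M4/2=994/643, d=(M5−M4)/(6·2)=-497/1929, b=Δ4−h4·(2M4+M5)/6=1811/1929
t_q=37/4 → seg 3, τ=9/4; S=-1+-463/1929·τ+-2224/1929·τ²+5206/17361·τ³=-81503/20576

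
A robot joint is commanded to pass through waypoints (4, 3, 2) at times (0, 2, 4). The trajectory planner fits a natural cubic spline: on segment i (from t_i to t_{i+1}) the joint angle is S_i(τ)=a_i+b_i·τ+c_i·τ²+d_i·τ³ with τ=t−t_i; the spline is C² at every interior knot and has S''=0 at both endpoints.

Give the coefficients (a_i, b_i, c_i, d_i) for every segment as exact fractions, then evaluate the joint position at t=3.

  seg 0: a=4 b=-1/2 c=0 d=0
  seg 1: a=3 b=-1/2 c=0 d=0
S(3) = 5/2

Δ: Δ0=-1/2, Δ1=-1/2
row 1: diag=8, rhs=0; c'=1/4, d'=0
back: M1=0
M: M0=0, M1=0, M2=0
seg 0: a=4, c=M0/2=0, d=(M1−M0)/(6·2)=0, b=Δ0−h0·(2M0+M1)/6=-1/2
seg 1: a=3, c=M1/2=0, d=(M2−M1)/(6·2)=0, b=Δ1−h1·(2M1+M2)/6=-1/2
t_q=3 → seg 1, τ=1; S=3+-1/2·τ+0·τ²+0·τ³=5/2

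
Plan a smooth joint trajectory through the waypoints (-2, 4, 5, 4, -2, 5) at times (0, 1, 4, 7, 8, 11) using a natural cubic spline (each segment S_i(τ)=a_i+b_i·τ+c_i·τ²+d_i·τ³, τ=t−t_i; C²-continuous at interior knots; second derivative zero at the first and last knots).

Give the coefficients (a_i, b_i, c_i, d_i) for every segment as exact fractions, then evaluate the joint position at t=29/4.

Δ: Δ0=6, Δ1=1/3, Δ2=-1/3, Δ3=-6, Δ4=7/3
row 1: diag=8, rhs=-34; c'=3/8, d'=-17/4
row 2: denom=12−3·3/8=87/8; d'=(-4−3·-17/4)/(87/8)=70/87
row 3: denom=8−3·8/29=208/29; d'=(-34−3·70/87)/(208/29)=-66/13
row 4: denom=8−1·29/208=1635/208; d'=(50−1·-66/13)/(1635/208)=11456/1635
back: M4=11456/1635
back: M3=-66/13−29/208·11456/1635=-9898/1635
back: M2=70/87−8/29·-9898/1635=4046/1635
back: M1=-17/4−3/8·4046/1635=-2822/545
M: M0=0, M1=-2822/545, M2=4046/1635, M3=-9898/1635, M4=11456/1635, M5=0
seg 0: a=-2, c=M0/2=0, d=(M1−M0)/(6·1)=-1411/1635, b=Δ0−h0·(2M0+M1)/6=11221/1635
seg 1: a=4, c=M1/2=-1411/545, d=(M2−M1)/(6·3)=6256/14715, b=Δ1−h1·(2M1+M2)/6=6988/1635
seg 2: a=5, c=M2/2=2023/1635, d=(M3−M2)/(6·3)=-2324/4905, b=Δ2−h2·(2M2+M3)/6=358/1635
seg 3: a=4, c=M3/2=-4949/1635, d=(M4−M3)/(6·1)=3559/1635, b=Δ3−h3·(2M3+M4)/6=-1684/327
seg 4: a=-2, c=M4/2=5728/1635, d=(M5−M4)/(6·3)=-5728/14715, b=Δ4−h4·(2M4+M5)/6=-2547/545
t_q=29/4 → seg 3, τ=1/4; S=4+-1684/327·τ+-4949/1635·τ²+3559/1635·τ³=89201/34880

  seg 0: a=-2 b=11221/1635 c=0 d=-1411/1635
  seg 1: a=4 b=6988/1635 c=-1411/545 d=6256/14715
  seg 2: a=5 b=358/1635 c=2023/1635 d=-2324/4905
  seg 3: a=4 b=-1684/327 c=-4949/1635 d=3559/1635
  seg 4: a=-2 b=-2547/545 c=5728/1635 d=-5728/14715
S(29/4) = 89201/34880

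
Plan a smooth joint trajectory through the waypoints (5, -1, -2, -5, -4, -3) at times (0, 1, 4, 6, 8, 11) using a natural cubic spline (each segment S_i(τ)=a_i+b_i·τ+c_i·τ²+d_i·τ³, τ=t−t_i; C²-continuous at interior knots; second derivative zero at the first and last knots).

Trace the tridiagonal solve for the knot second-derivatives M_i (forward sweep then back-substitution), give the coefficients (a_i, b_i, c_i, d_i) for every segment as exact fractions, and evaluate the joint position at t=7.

Δ: Δ0=-6, Δ1=-1/3, Δ2=-3/2, Δ3=1/2, Δ4=1/3
row 1: diag=8, rhs=34; c'=3/8, d'=17/4
row 2: denom=10−3·3/8=71/8; d'=(-7−3·17/4)/(71/8)=-158/71
row 3: denom=8−2·16/71=536/71; d'=(12−2·-158/71)/(536/71)=146/67
row 4: denom=10−2·71/268=1269/134; d'=(-1−2·146/67)/(1269/134)=-718/1269
back: M4=-718/1269
back: M3=146/67−71/268·-718/1269=5911/2538
back: M2=-158/71−16/71·5911/2538=-3490/1269
back: M1=17/4−3/8·-3490/1269=2234/423
M: M0=0, M1=2234/423, M2=-3490/1269, M3=5911/2538, M4=-718/1269, M5=0
seg 0: a=5, c=M0/2=0, d=(M1−M0)/(6·1)=1117/1269, b=Δ0−h0·(2M0+M1)/6=-8731/1269
seg 1: a=-1, c=M1/2=1117/423, d=(M2−M1)/(6·3)=-5096/11421, b=Δ1−h1·(2M1+M2)/6=-5380/1269
seg 2: a=-2, c=M2/2=-1745/1269, d=(M3−M2)/(6·2)=4297/10152, b=Δ2−h2·(2M2+M3)/6=-562/1269
seg 3: a=-5, c=M3/2=5911/5076, d=(M4−M3)/(6·2)=-2449/10152, b=Δ3−h3·(2M3+M4)/6=-731/846
seg 4: a=-4, c=M4/2=-359/1269, d=(M5−M4)/(6·3)=359/11421, b=Δ4−h4·(2M4+M5)/6=1141/1269
t_q=7 → seg 3, τ=1; S=-5+-731/846·τ+5911/5076·τ²+-2449/10152·τ³=-50159/10152

  seg 0: a=5 b=-8731/1269 c=0 d=1117/1269
  seg 1: a=-1 b=-5380/1269 c=1117/423 d=-5096/11421
  seg 2: a=-2 b=-562/1269 c=-1745/1269 d=4297/10152
  seg 3: a=-5 b=-731/846 c=5911/5076 d=-2449/10152
  seg 4: a=-4 b=1141/1269 c=-359/1269 d=359/11421
S(7) = -50159/10152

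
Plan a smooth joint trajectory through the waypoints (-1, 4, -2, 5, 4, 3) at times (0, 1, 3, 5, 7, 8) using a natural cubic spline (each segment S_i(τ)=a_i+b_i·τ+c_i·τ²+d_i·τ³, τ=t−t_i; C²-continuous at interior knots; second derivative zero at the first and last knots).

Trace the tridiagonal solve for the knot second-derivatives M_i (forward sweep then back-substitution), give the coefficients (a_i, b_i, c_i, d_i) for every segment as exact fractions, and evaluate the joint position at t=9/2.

  seg 0: a=-1 b=1531/224 c=0 d=-411/224
  seg 1: a=4 b=149/112 c=-1233/224 d=187/112
  seg 2: a=-2 b=-73/112 c=1011/224 d=-39/32
  seg 3: a=5 b=311/112 c=-627/224 d=65/112
  seg 4: a=4 b=-163/112 c=153/224 d=-51/224
S(9/2) = 5491/1792

Δ: Δ0=5, Δ1=-3, Δ2=7/2, Δ3=-1/2, Δ4=-1
row 1: diag=6, rhs=-48; c'=1/3, d'=-8
row 2: denom=8−2·1/3=22/3; d'=(39−2·-8)/(22/3)=15/2
row 3: denom=8−2·3/11=82/11; d'=(-24−2·15/2)/(82/11)=-429/82
row 4: denom=6−2·11/41=224/41; d'=(-3−2·-429/82)/(224/41)=153/112
back: M4=153/112
back: M3=-429/82−11/41·153/112=-627/112
back: M2=15/2−3/11·-627/112=1011/112
back: M1=-8−1/3·1011/112=-1233/112
M: M0=0, M1=-1233/112, M2=1011/112, M3=-627/112, M4=153/112, M5=0
seg 0: a=-1, c=M0/2=0, d=(M1−M0)/(6·1)=-411/224, b=Δ0−h0·(2M0+M1)/6=1531/224
seg 1: a=4, c=M1/2=-1233/224, d=(M2−M1)/(6·2)=187/112, b=Δ1−h1·(2M1+M2)/6=149/112
seg 2: a=-2, c=M2/2=1011/224, d=(M3−M2)/(6·2)=-39/32, b=Δ2−h2·(2M2+M3)/6=-73/112
seg 3: a=5, c=M3/2=-627/224, d=(M4−M3)/(6·2)=65/112, b=Δ3−h3·(2M3+M4)/6=311/112
seg 4: a=4, c=M4/2=153/224, d=(M5−M4)/(6·1)=-51/224, b=Δ4−h4·(2M4+M5)/6=-163/112
t_q=9/2 → seg 2, τ=3/2; S=-2+-73/112·τ+1011/224·τ²+-39/32·τ³=5491/1792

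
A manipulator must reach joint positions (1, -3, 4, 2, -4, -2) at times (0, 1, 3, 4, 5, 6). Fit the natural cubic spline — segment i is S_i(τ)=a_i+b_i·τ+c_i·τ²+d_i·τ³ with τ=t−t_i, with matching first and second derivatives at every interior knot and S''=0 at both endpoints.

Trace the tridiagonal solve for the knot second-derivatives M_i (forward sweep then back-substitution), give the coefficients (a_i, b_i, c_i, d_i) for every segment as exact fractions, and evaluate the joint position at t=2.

  seg 0: a=1 b=-431/76 c=0 d=127/76
  seg 1: a=-3 b=-25/38 c=381/76 d=-223/152
  seg 2: a=4 b=34/19 c=-72/19 d=0
  seg 3: a=2 b=-110/19 c=-72/19 d=68/19
  seg 4: a=-4 b=-50/19 c=132/19 d=-44/19
S(2) = -17/152

Δ: Δ0=-4, Δ1=7/2, Δ2=-2, Δ3=-6, Δ4=2
row 1: diag=6, rhs=45; c'=1/3, d'=15/2
row 2: denom=6−2·1/3=16/3; d'=(-33−2·15/2)/(16/3)=-9
row 3: denom=4−1·3/16=61/16; d'=(-24−1·-9)/(61/16)=-240/61
row 4: denom=4−1·16/61=228/61; d'=(48−1·-240/61)/(228/61)=264/19
back: M4=264/19
back: M3=-240/61−16/61·264/19=-144/19
back: M2=-9−3/16·-144/19=-144/19
back: M1=15/2−1/3·-144/19=381/38
M: M0=0, M1=381/38, M2=-144/19, M3=-144/19, M4=264/19, M5=0
seg 0: a=1, c=M0/2=0, d=(M1−M0)/(6·1)=127/76, b=Δ0−h0·(2M0+M1)/6=-431/76
seg 1: a=-3, c=M1/2=381/76, d=(M2−M1)/(6·2)=-223/152, b=Δ1−h1·(2M1+M2)/6=-25/38
seg 2: a=4, c=M2/2=-72/19, d=(M3−M2)/(6·1)=0, b=Δ2−h2·(2M2+M3)/6=34/19
seg 3: a=2, c=M3/2=-72/19, d=(M4−M3)/(6·1)=68/19, b=Δ3−h3·(2M3+M4)/6=-110/19
seg 4: a=-4, c=M4/2=132/19, d=(M5−M4)/(6·1)=-44/19, b=Δ4−h4·(2M4+M5)/6=-50/19
t_q=2 → seg 1, τ=1; S=-3+-25/38·τ+381/76·τ²+-223/152·τ³=-17/152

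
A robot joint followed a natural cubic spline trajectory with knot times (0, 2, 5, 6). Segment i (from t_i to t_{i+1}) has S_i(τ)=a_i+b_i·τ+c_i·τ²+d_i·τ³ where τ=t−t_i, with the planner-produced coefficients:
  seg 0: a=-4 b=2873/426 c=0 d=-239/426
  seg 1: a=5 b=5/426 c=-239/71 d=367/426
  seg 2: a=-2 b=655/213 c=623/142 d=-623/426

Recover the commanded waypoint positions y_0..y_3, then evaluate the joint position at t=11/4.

y_0 = S_0(0) = a_0 = -4
y_1 = S_1(0) = a_1 = 5
y_2 = S_2(0) = a_2 = -2
y_3 = S_2(1) = 4
t_q=11/4 is in segment 1 (τ=3/4); S_1(τ)=31615/9088

y_0=-4 y_1=5 y_2=-2 y_3=4
S(11/4) = 31615/9088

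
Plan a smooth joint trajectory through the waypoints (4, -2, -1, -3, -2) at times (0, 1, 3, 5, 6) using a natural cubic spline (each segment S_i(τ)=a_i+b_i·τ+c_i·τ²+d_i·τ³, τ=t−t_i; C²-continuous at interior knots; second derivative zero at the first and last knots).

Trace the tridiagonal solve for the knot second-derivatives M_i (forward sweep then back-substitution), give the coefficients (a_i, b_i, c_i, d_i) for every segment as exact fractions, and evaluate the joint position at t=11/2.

  seg 0: a=4 b=-73/10 c=0 d=13/10
  seg 1: a=-2 b=-17/5 c=39/10 d=-39/40
  seg 2: a=-1 b=1/2 c=-39/20 d=3/5
  seg 3: a=-3 b=-1/10 c=33/20 d=-11/20
S(11/2) = -433/160

Δ: Δ0=-6, Δ1=1/2, Δ2=-1, Δ3=1
row 1: diag=6, rhs=39; c'=1/3, d'=13/2
row 2: denom=8−2·1/3=22/3; d'=(-9−2·13/2)/(22/3)=-3
row 3: denom=6−2·3/11=60/11; d'=(12−2·-3)/(60/11)=33/10
back: M3=33/10
back: M2=-3−3/11·33/10=-39/10
back: M1=13/2−1/3·-39/10=39/5
M: M0=0, M1=39/5, M2=-39/10, M3=33/10, M4=0
seg 0: a=4, c=M0/2=0, d=(M1−M0)/(6·1)=13/10, b=Δ0−h0·(2M0+M1)/6=-73/10
seg 1: a=-2, c=M1/2=39/10, d=(M2−M1)/(6·2)=-39/40, b=Δ1−h1·(2M1+M2)/6=-17/5
seg 2: a=-1, c=M2/2=-39/20, d=(M3−M2)/(6·2)=3/5, b=Δ2−h2·(2M2+M3)/6=1/2
seg 3: a=-3, c=M3/2=33/20, d=(M4−M3)/(6·1)=-11/20, b=Δ3−h3·(2M3+M4)/6=-1/10
t_q=11/2 → seg 3, τ=1/2; S=-3+-1/10·τ+33/20·τ²+-11/20·τ³=-433/160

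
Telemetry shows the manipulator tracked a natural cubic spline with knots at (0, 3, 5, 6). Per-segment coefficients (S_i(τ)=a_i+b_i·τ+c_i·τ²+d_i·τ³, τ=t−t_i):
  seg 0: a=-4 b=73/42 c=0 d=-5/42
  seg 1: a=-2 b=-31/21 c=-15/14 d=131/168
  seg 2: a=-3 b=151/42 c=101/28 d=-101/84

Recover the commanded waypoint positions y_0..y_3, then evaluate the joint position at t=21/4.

y_0=-4 y_1=-2 y_2=-3 y_3=3
S(21/4) = -485/256

y_0 = S_0(0) = a_0 = -4
y_1 = S_1(0) = a_1 = -2
y_2 = S_2(0) = a_2 = -3
y_3 = S_2(1) = 3
t_q=21/4 is in segment 2 (τ=1/4); S_2(τ)=-485/256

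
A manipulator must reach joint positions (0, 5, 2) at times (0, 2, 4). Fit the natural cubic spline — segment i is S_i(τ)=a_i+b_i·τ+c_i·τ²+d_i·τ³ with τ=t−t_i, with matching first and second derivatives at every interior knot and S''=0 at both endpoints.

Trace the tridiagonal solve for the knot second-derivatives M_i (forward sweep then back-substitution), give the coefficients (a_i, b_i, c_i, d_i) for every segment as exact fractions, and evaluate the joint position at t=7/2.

  seg 0: a=0 b=7/2 c=0 d=-1/4
  seg 1: a=5 b=1/2 c=-3/2 d=1/4
S(7/2) = 103/32

Δ: Δ0=5/2, Δ1=-3/2
row 1: diag=8, rhs=-24; c'=1/4, d'=-3
back: M1=-3
M: M0=0, M1=-3, M2=0
seg 0: a=0, c=M0/2=0, d=(M1−M0)/(6·2)=-1/4, b=Δ0−h0·(2M0+M1)/6=7/2
seg 1: a=5, c=M1/2=-3/2, d=(M2−M1)/(6·2)=1/4, b=Δ1−h1·(2M1+M2)/6=1/2
t_q=7/2 → seg 1, τ=3/2; S=5+1/2·τ+-3/2·τ²+1/4·τ³=103/32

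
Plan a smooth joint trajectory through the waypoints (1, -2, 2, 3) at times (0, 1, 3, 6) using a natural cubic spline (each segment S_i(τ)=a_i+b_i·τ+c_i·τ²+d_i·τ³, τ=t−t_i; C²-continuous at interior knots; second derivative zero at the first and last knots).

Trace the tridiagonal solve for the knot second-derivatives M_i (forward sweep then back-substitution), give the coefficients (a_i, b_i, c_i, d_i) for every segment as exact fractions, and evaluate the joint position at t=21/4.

Δ: Δ0=-3, Δ1=2, Δ2=1/3
row 1: diag=6, rhs=30; c'=1/3, d'=5
row 2: denom=10−2·1/3=28/3; d'=(-10−2·5)/(28/3)=-15/7
back: M2=-15/7
back: M1=5−1/3·-15/7=40/7
M: M0=0, M1=40/7, M2=-15/7, M3=0
seg 0: a=1, c=M0/2=0, d=(M1−M0)/(6·1)=20/21, b=Δ0−h0·(2M0+M1)/6=-83/21
seg 1: a=-2, c=M1/2=20/7, d=(M2−M1)/(6·2)=-55/84, b=Δ1−h1·(2M1+M2)/6=-23/21
seg 2: a=2, c=M2/2=-15/14, d=(M3−M2)/(6·3)=5/42, b=Δ2−h2·(2M2+M3)/6=52/21
t_q=21/4 → seg 2, τ=9/4; S=2+52/21·τ+-15/14·τ²+5/42·τ³=3139/896

  seg 0: a=1 b=-83/21 c=0 d=20/21
  seg 1: a=-2 b=-23/21 c=20/7 d=-55/84
  seg 2: a=2 b=52/21 c=-15/14 d=5/42
S(21/4) = 3139/896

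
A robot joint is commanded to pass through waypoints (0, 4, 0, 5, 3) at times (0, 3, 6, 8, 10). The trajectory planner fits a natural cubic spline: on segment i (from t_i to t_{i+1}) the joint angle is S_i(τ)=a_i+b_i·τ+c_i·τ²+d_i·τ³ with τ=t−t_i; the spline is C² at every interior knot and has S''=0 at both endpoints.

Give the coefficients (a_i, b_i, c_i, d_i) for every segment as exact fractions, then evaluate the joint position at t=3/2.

Δ: Δ0=4/3, Δ1=-4/3, Δ2=5/2, Δ3=-1
row 1: diag=12, rhs=-16; c'=1/4, d'=-4/3
row 2: denom=10−3·1/4=37/4; d'=(23−3·-4/3)/(37/4)=108/37
row 3: denom=8−2·8/37=280/37; d'=(-21−2·108/37)/(280/37)=-993/280
back: M3=-993/280
back: M2=108/37−8/37·-993/280=129/35
back: M1=-4/3−1/4·129/35=-947/420
M: M0=0, M1=-947/420, M2=129/35, M3=-993/280, M4=0
seg 0: a=0, c=M0/2=0, d=(M1−M0)/(6·3)=-947/7560, b=Δ0−h0·(2M0+M1)/6=689/280
seg 1: a=4, c=M1/2=-947/840, d=(M2−M1)/(6·3)=499/1512, b=Δ1−h1·(2M1+M2)/6=-129/140
seg 2: a=0, c=M2/2=129/70, d=(M3−M2)/(6·2)=-135/224, b=Δ2−h2·(2M2+M3)/6=49/40
seg 3: a=5, c=M3/2=-993/560, d=(M4−M3)/(6·2)=331/1120, b=Δ3−h3·(2M3+M4)/6=191/140
t_q=3/2 → seg 0, τ=3/2; S=0+689/280·τ+0·τ²+-947/7560·τ³=7321/2240

  seg 0: a=0 b=689/280 c=0 d=-947/7560
  seg 1: a=4 b=-129/140 c=-947/840 d=499/1512
  seg 2: a=0 b=49/40 c=129/70 d=-135/224
  seg 3: a=5 b=191/140 c=-993/560 d=331/1120
S(3/2) = 7321/2240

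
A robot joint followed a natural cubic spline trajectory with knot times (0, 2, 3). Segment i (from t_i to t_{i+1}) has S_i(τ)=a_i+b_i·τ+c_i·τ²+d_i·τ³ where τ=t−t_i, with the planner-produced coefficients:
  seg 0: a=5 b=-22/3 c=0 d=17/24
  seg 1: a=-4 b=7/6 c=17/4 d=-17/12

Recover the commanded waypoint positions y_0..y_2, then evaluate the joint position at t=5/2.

y_0 = S_0(0) = a_0 = 5
y_1 = S_1(0) = a_1 = -4
y_2 = S_1(1) = 0
t_q=5/2 is in segment 1 (τ=1/2); S_1(τ)=-81/32

y_0=5 y_1=-4 y_2=0
S(5/2) = -81/32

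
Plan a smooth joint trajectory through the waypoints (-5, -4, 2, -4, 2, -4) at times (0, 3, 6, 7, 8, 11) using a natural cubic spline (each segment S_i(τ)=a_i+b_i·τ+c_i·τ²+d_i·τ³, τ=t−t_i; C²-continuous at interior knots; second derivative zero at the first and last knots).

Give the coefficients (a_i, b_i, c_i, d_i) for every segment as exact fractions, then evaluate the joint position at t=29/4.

  seg 0: a=-5 b=-389/289 c=0 d=1456/7803
  seg 1: a=-4 b=1067/289 c=1456/867 d=-1945/2601
  seg 2: a=2 b=-1856/289 c=-4379/867 d=4745/867
  seg 3: a=-4 b=-91/867 c=9856/867 d=-1521/289
  seg 4: a=2 b=5932/867 c=-3833/867 d=3833/7803
S(29/4) = -3697/1088

Δ: Δ0=1/3, Δ1=2, Δ2=-6, Δ3=6, Δ4=-2
row 1: diag=12, rhs=10; c'=1/4, d'=5/6
row 2: denom=8−3·1/4=29/4; d'=(-48−3·5/6)/(29/4)=-202/29
row 3: denom=4−1·4/29=112/29; d'=(72−1·-202/29)/(112/29)=1145/56
row 4: denom=8−1·29/112=867/112; d'=(-48−1·1145/56)/(867/112)=-7666/867
back: M4=-7666/867
back: M3=1145/56−29/112·-7666/867=19712/867
back: M2=-202/29−4/29·19712/867=-8758/867
back: M1=5/6−1/4·-8758/867=2912/867
M: M0=0, M1=2912/867, M2=-8758/867, M3=19712/867, M4=-7666/867, M5=0
seg 0: a=-5, c=M0/2=0, d=(M1−M0)/(6·3)=1456/7803, b=Δ0−h0·(2M0+M1)/6=-389/289
seg 1: a=-4, c=M1/2=1456/867, d=(M2−M1)/(6·3)=-1945/2601, b=Δ1−h1·(2M1+M2)/6=1067/289
seg 2: a=2, c=M2/2=-4379/867, d=(M3−M2)/(6·1)=4745/867, b=Δ2−h2·(2M2+M3)/6=-1856/289
seg 3: a=-4, c=M3/2=9856/867, d=(M4−M3)/(6·1)=-1521/289, b=Δ3−h3·(2M3+M4)/6=-91/867
seg 4: a=2, c=M4/2=-3833/867, d=(M5−M4)/(6·3)=3833/7803, b=Δ4−h4·(2M4+M5)/6=5932/867
t_q=29/4 → seg 3, τ=1/4; S=-4+-91/867·τ+9856/867·τ²+-1521/289·τ³=-3697/1088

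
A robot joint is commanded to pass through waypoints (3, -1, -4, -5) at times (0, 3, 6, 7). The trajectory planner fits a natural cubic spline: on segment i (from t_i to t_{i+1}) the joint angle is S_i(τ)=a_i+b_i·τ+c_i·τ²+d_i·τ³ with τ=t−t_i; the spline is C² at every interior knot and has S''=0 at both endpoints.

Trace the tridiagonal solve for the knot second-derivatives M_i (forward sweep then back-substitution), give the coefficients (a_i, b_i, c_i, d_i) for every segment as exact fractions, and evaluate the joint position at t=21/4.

  seg 0: a=3 b=-124/87 c=0 d=8/783
  seg 1: a=-1 b=-100/87 c=8/87 d=-11/783
  seg 2: a=-4 b=-85/87 c=-1/29 d=1/87
S(21/4) = -6089/1856

Δ: Δ0=-4/3, Δ1=-1, Δ2=-1
row 1: diag=12, rhs=2; c'=1/4, d'=1/6
row 2: denom=8−3·1/4=29/4; d'=(0−3·1/6)/(29/4)=-2/29
back: M2=-2/29
back: M1=1/6−1/4·-2/29=16/87
M: M0=0, M1=16/87, M2=-2/29, M3=0
seg 0: a=3, c=M0/2=0, d=(M1−M0)/(6·3)=8/783, b=Δ0−h0·(2M0+M1)/6=-124/87
seg 1: a=-1, c=M1/2=8/87, d=(M2−M1)/(6·3)=-11/783, b=Δ1−h1·(2M1+M2)/6=-100/87
seg 2: a=-4, c=M2/2=-1/29, d=(M3−M2)/(6·1)=1/87, b=Δ2−h2·(2M2+M3)/6=-85/87
t_q=21/4 → seg 1, τ=9/4; S=-1+-100/87·τ+8/87·τ²+-11/783·τ³=-6089/1856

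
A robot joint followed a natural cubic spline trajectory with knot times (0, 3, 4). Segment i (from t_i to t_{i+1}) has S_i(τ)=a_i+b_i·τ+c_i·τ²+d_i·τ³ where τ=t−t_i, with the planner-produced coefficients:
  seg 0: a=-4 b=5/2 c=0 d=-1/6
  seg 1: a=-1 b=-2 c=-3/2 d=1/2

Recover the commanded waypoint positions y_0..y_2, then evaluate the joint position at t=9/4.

y_0=-4 y_1=-1 y_2=-4
S(9/4) = -35/128

y_0 = S_0(0) = a_0 = -4
y_1 = S_1(0) = a_1 = -1
y_2 = S_1(1) = -4
t_q=9/4 is in segment 0 (τ=9/4); S_0(τ)=-35/128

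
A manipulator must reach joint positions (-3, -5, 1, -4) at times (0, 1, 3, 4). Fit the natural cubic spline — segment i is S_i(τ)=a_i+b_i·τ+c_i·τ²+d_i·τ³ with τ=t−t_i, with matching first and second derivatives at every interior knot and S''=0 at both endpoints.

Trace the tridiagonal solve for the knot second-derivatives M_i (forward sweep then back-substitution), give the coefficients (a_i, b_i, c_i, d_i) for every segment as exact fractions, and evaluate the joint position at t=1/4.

  seg 0: a=-3 b=-55/16 c=0 d=23/16
  seg 1: a=-5 b=7/8 c=69/16 d=-13/8
  seg 2: a=1 b=-11/8 c=-87/16 d=29/16
S(1/4) = -3929/1024

Δ: Δ0=-2, Δ1=3, Δ2=-5
row 1: diag=6, rhs=30; c'=1/3, d'=5
row 2: denom=6−2·1/3=16/3; d'=(-48−2·5)/(16/3)=-87/8
back: M2=-87/8
back: M1=5−1/3·-87/8=69/8
M: M0=0, M1=69/8, M2=-87/8, M3=0
seg 0: a=-3, c=M0/2=0, d=(M1−M0)/(6·1)=23/16, b=Δ0−h0·(2M0+M1)/6=-55/16
seg 1: a=-5, c=M1/2=69/16, d=(M2−M1)/(6·2)=-13/8, b=Δ1−h1·(2M1+M2)/6=7/8
seg 2: a=1, c=M2/2=-87/16, d=(M3−M2)/(6·1)=29/16, b=Δ2−h2·(2M2+M3)/6=-11/8
t_q=1/4 → seg 0, τ=1/4; S=-3+-55/16·τ+0·τ²+23/16·τ³=-3929/1024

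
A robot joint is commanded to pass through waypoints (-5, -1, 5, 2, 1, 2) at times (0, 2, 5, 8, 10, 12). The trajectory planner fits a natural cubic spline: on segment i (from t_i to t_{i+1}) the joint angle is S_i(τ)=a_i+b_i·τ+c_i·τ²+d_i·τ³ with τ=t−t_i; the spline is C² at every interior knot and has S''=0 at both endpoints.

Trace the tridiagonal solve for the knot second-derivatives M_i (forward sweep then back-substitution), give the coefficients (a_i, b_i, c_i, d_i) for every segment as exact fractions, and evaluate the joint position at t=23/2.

  seg 0: a=-5 b=1169/643 c=0 d=117/2572
  seg 1: a=-1 b=1520/643 c=351/1286 d=-169/1286
  seg 2: a=5 b=583/1286 c=-585/643 d=547/3858
  seg 3: a=2 b=-757/643 c=471/1286 d=-71/5144
  seg 4: a=1 b=157/1286 c=729/2572 d=-243/5144
S(23/2) = 68371/41152

Δ: Δ0=2, Δ1=2, Δ2=-1, Δ3=-1/2, Δ4=1/2
row 1: diag=10, rhs=0; c'=3/10, d'=0
row 2: denom=12−3·3/10=111/10; d'=(-18−3·0)/(111/10)=-60/37
row 3: denom=10−3·10/37=340/37; d'=(3−3·-60/37)/(340/37)=291/340
row 4: denom=8−2·37/170=643/85; d'=(6−2·291/340)/(643/85)=729/1286
back: M4=729/1286
back: M3=291/340−37/170·729/1286=471/643
back: M2=-60/37−10/37·471/643=-1170/643
back: M1=0−3/10·-1170/643=351/643
M: M0=0, M1=351/643, M2=-1170/643, M3=471/643, M4=729/1286, M5=0
seg 0: a=-5, c=M0/2=0, d=(M1−M0)/(6·2)=117/2572, b=Δ0−h0·(2M0+M1)/6=1169/643
seg 1: a=-1, c=M1/2=351/1286, d=(M2−M1)/(6·3)=-169/1286, b=Δ1−h1·(2M1+M2)/6=1520/643
seg 2: a=5, c=M2/2=-585/643, d=(M3−M2)/(6·3)=547/3858, b=Δ2−h2·(2M2+M3)/6=583/1286
seg 3: a=2, c=M3/2=471/1286, d=(M4−M3)/(6·2)=-71/5144, b=Δ3−h3·(2M3+M4)/6=-757/643
seg 4: a=1, c=M4/2=729/2572, d=(M5−M4)/(6·2)=-243/5144, b=Δ4−h4·(2M4+M5)/6=157/1286
t_q=23/2 → seg 4, τ=3/2; S=1+157/1286·τ+729/2572·τ²+-243/5144·τ³=68371/41152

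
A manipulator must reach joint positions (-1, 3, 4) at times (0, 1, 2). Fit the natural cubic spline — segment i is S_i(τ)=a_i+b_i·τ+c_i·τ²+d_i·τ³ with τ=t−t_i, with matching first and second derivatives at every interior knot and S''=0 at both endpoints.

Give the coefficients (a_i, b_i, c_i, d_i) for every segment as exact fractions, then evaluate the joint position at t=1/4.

Δ: Δ0=4, Δ1=1
row 1: diag=4, rhs=-18; c'=1/4, d'=-9/2
back: M1=-9/2
M: M0=0, M1=-9/2, M2=0
seg 0: a=-1, c=M0/2=0, d=(M1−M0)/(6·1)=-3/4, b=Δ0−h0·(2M0+M1)/6=19/4
seg 1: a=3, c=M1/2=-9/4, d=(M2−M1)/(6·1)=3/4, b=Δ1−h1·(2M1+M2)/6=5/2
t_q=1/4 → seg 0, τ=1/4; S=-1+19/4·τ+0·τ²+-3/4·τ³=45/256

  seg 0: a=-1 b=19/4 c=0 d=-3/4
  seg 1: a=3 b=5/2 c=-9/4 d=3/4
S(1/4) = 45/256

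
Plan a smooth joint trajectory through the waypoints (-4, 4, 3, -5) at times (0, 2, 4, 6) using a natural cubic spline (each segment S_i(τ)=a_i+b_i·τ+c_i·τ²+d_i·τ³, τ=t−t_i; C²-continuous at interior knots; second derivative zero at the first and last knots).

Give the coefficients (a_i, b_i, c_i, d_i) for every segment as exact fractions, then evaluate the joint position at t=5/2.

  seg 0: a=-4 b=149/30 c=0 d=-29/120
  seg 1: a=4 b=31/15 c=-29/20 d=1/12
  seg 2: a=3 b=-41/15 c=-19/20 d=19/120
S(5/2) = 749/160

Δ: Δ0=4, Δ1=-1/2, Δ2=-4
row 1: diag=8, rhs=-27; c'=1/4, d'=-27/8
row 2: denom=8−2·1/4=15/2; d'=(-21−2·-27/8)/(15/2)=-19/10
back: M2=-19/10
back: M1=-27/8−1/4·-19/10=-29/10
M: M0=0, M1=-29/10, M2=-19/10, M3=0
seg 0: a=-4, c=M0/2=0, d=(M1−M0)/(6·2)=-29/120, b=Δ0−h0·(2M0+M1)/6=149/30
seg 1: a=4, c=M1/2=-29/20, d=(M2−M1)/(6·2)=1/12, b=Δ1−h1·(2M1+M2)/6=31/15
seg 2: a=3, c=M2/2=-19/20, d=(M3−M2)/(6·2)=19/120, b=Δ2−h2·(2M2+M3)/6=-41/15
t_q=5/2 → seg 1, τ=1/2; S=4+31/15·τ+-29/20·τ²+1/12·τ³=749/160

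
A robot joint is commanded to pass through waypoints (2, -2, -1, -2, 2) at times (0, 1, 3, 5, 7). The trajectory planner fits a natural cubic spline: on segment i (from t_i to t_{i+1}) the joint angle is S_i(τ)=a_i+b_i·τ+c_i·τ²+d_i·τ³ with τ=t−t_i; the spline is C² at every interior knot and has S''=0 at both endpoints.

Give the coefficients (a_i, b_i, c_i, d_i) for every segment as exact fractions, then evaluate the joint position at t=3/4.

  seg 0: a=2 b=-201/41 c=0 d=37/41
  seg 1: a=-2 b=-90/41 c=111/41 d=-223/328
  seg 2: a=-1 b=39/82 c=-225/164 d=145/328
  seg 3: a=-2 b=12/41 c=105/82 d=-35/164
S(3/4) = -3401/2624

Δ: Δ0=-4, Δ1=1/2, Δ2=-1/2, Δ3=2
row 1: diag=6, rhs=27; c'=1/3, d'=9/2
row 2: denom=8−2·1/3=22/3; d'=(-6−2·9/2)/(22/3)=-45/22
row 3: denom=8−2·3/11=82/11; d'=(15−2·-45/22)/(82/11)=105/41
back: M3=105/41
back: M2=-45/22−3/11·105/41=-225/82
back: M1=9/2−1/3·-225/82=222/41
M: M0=0, M1=222/41, M2=-225/82, M3=105/41, M4=0
seg 0: a=2, c=M0/2=0, d=(M1−M0)/(6·1)=37/41, b=Δ0−h0·(2M0+M1)/6=-201/41
seg 1: a=-2, c=M1/2=111/41, d=(M2−M1)/(6·2)=-223/328, b=Δ1−h1·(2M1+M2)/6=-90/41
seg 2: a=-1, c=M2/2=-225/164, d=(M3−M2)/(6·2)=145/328, b=Δ2−h2·(2M2+M3)/6=39/82
seg 3: a=-2, c=M3/2=105/82, d=(M4−M3)/(6·2)=-35/164, b=Δ3−h3·(2M3+M4)/6=12/41
t_q=3/4 → seg 0, τ=3/4; S=2+-201/41·τ+0·τ²+37/41·τ³=-3401/2624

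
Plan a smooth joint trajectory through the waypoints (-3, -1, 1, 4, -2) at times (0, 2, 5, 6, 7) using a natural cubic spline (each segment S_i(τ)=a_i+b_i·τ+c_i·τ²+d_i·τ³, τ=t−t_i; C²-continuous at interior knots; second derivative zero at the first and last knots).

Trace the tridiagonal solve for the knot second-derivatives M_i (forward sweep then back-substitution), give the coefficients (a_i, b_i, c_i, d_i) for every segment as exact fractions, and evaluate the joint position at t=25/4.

Δ: Δ0=1, Δ1=2/3, Δ2=3, Δ3=-6
row 1: diag=10, rhs=-2; c'=3/10, d'=-1/5
row 2: denom=8−3·3/10=71/10; d'=(14−3·-1/5)/(71/10)=146/71
row 3: denom=4−1·10/71=274/71; d'=(-54−1·146/71)/(274/71)=-1990/137
back: M3=-1990/137
back: M2=146/71−10/71·-1990/137=562/137
back: M1=-1/5−3/10·562/137=-196/137
M: M0=0, M1=-196/137, M2=562/137, M3=-1990/137, M4=0
seg 0: a=-3, c=M0/2=0, d=(M1−M0)/(6·2)=-49/411, b=Δ0−h0·(2M0+M1)/6=607/411
seg 1: a=-1, c=M1/2=-98/137, d=(M2−M1)/(6·3)=379/1233, b=Δ1−h1·(2M1+M2)/6=19/411
seg 2: a=1, c=M2/2=281/137, d=(M3−M2)/(6·1)=-1276/411, b=Δ2−h2·(2M2+M3)/6=1666/411
seg 3: a=4, c=M3/2=-995/137, d=(M4−M3)/(6·1)=995/411, b=Δ3−h3·(2M3+M4)/6=-476/411
t_q=25/4 → seg 3, τ=1/4; S=4+-476/411·τ+-995/137·τ²+995/411·τ³=28885/8768

  seg 0: a=-3 b=607/411 c=0 d=-49/411
  seg 1: a=-1 b=19/411 c=-98/137 d=379/1233
  seg 2: a=1 b=1666/411 c=281/137 d=-1276/411
  seg 3: a=4 b=-476/411 c=-995/137 d=995/411
S(25/4) = 28885/8768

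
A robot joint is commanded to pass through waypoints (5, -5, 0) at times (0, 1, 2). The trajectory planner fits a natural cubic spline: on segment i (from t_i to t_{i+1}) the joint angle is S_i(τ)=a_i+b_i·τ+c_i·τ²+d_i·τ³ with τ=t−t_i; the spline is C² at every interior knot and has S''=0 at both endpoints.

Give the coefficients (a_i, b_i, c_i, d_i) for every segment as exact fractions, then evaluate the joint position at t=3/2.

  seg 0: a=5 b=-55/4 c=0 d=15/4
  seg 1: a=-5 b=-5/2 c=45/4 d=-15/4
S(3/2) = -125/32

Δ: Δ0=-10, Δ1=5
row 1: diag=4, rhs=90; c'=1/4, d'=45/2
back: M1=45/2
M: M0=0, M1=45/2, M2=0
seg 0: a=5, c=M0/2=0, d=(M1−M0)/(6·1)=15/4, b=Δ0−h0·(2M0+M1)/6=-55/4
seg 1: a=-5, c=M1/2=45/4, d=(M2−M1)/(6·1)=-15/4, b=Δ1−h1·(2M1+M2)/6=-5/2
t_q=3/2 → seg 1, τ=1/2; S=-5+-5/2·τ+45/4·τ²+-15/4·τ³=-125/32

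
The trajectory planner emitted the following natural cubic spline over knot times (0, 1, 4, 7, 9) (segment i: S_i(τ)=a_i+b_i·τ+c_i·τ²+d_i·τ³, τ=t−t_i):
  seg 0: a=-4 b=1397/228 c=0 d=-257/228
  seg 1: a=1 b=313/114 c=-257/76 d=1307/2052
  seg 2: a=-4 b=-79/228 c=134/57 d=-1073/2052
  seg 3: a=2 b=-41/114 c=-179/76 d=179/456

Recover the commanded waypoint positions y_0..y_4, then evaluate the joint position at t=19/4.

y_0=-4 y_1=1 y_2=-4 y_3=2 y_4=-5
S(19/4) = -15361/4864

y_0 = S_0(0) = a_0 = -4
y_1 = S_1(0) = a_1 = 1
y_2 = S_2(0) = a_2 = -4
y_3 = S_3(0) = a_3 = 2
y_4 = S_3(2) = -5
t_q=19/4 is in segment 2 (τ=3/4); S_2(τ)=-15361/4864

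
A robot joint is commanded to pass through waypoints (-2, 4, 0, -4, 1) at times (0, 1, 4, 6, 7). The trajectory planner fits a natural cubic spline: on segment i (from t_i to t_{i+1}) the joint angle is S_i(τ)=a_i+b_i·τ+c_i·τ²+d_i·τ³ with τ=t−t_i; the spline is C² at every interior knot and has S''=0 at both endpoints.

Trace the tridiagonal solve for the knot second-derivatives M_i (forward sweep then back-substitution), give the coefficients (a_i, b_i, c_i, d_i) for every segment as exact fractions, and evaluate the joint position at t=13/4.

  seg 0: a=-2 b=4081/591 c=0 d=-535/591
  seg 1: a=4 b=2476/591 c=-535/197 d=517/1773
  seg 2: a=0 b=-2501/591 c=-18/197 d=1427/2364
  seg 3: a=-4 b=1564/591 c=1391/394 d=-1391/1182
S(13/4) = 37817/12608

Δ: Δ0=6, Δ1=-4/3, Δ2=-2, Δ3=5
row 1: diag=8, rhs=-44; c'=3/8, d'=-11/2
row 2: denom=10−3·3/8=71/8; d'=(-4−3·-11/2)/(71/8)=100/71
row 3: denom=6−2·16/71=394/71; d'=(42−2·100/71)/(394/71)=1391/197
back: M3=1391/197
back: M2=100/71−16/71·1391/197=-36/197
back: M1=-11/2−3/8·-36/197=-1070/197
M: M0=0, M1=-1070/197, M2=-36/197, M3=1391/197, M4=0
seg 0: a=-2, c=M0/2=0, d=(M1−M0)/(6·1)=-535/591, b=Δ0−h0·(2M0+M1)/6=4081/591
seg 1: a=4, c=M1/2=-535/197, d=(M2−M1)/(6·3)=517/1773, b=Δ1−h1·(2M1+M2)/6=2476/591
seg 2: a=0, c=M2/2=-18/197, d=(M3−M2)/(6·2)=1427/2364, b=Δ2−h2·(2M2+M3)/6=-2501/591
seg 3: a=-4, c=M3/2=1391/394, d=(M4−M3)/(6·1)=-1391/1182, b=Δ3−h3·(2M3+M4)/6=1564/591
t_q=13/4 → seg 1, τ=9/4; S=4+2476/591·τ+-535/197·τ²+517/1773·τ³=37817/12608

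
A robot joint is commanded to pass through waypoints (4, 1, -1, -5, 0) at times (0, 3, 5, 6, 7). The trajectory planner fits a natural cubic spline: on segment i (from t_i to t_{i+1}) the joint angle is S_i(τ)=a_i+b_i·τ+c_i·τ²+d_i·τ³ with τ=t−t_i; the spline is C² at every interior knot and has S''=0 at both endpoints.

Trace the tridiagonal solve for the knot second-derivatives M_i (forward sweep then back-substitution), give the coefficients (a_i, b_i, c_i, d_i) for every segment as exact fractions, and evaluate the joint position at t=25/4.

Δ: Δ0=-1, Δ1=-1, Δ2=-4, Δ3=5
row 1: diag=10, rhs=0; c'=1/5, d'=0
row 2: denom=6−2·1/5=28/5; d'=(-18−2·0)/(28/5)=-45/14
row 3: denom=4−1·5/28=107/28; d'=(54−1·-45/14)/(107/28)=1602/107
back: M3=1602/107
back: M2=-45/14−5/28·1602/107=-630/107
back: M1=0−1/5·-630/107=126/107
M: M0=0, M1=126/107, M2=-630/107, M3=1602/107, M4=0
seg 0: a=4, c=M0/2=0, d=(M1−M0)/(6·3)=7/107, b=Δ0−h0·(2M0+M1)/6=-170/107
seg 1: a=1, c=M1/2=63/107, d=(M2−M1)/(6·2)=-63/107, b=Δ1−h1·(2M1+M2)/6=19/107
seg 2: a=-1, c=M2/2=-315/107, d=(M3−M2)/(6·1)=372/107, b=Δ2−h2·(2M2+M3)/6=-485/107
seg 3: a=-5, c=M3/2=801/107, d=(M4−M3)/(6·1)=-267/107, b=Δ3−h3·(2M3+M4)/6=1/107
t_q=25/4 → seg 3, τ=1/4; S=-5+1/107·τ+801/107·τ²+-267/107·τ³=-31287/6848

  seg 0: a=4 b=-170/107 c=0 d=7/107
  seg 1: a=1 b=19/107 c=63/107 d=-63/107
  seg 2: a=-1 b=-485/107 c=-315/107 d=372/107
  seg 3: a=-5 b=1/107 c=801/107 d=-267/107
S(25/4) = -31287/6848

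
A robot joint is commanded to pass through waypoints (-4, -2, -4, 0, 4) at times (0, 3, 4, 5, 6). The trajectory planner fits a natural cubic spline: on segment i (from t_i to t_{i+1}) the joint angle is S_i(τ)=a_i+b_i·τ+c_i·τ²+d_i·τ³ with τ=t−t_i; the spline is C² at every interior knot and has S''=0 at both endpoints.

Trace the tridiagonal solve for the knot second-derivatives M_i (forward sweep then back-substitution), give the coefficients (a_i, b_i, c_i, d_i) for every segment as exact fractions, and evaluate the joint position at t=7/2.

Δ: Δ0=2/3, Δ1=-2, Δ2=4, Δ3=4
row 1: diag=8, rhs=-16; c'=1/8, d'=-2
row 2: denom=4−1·1/8=31/8; d'=(36−1·-2)/(31/8)=304/31
row 3: denom=4−1·8/31=116/31; d'=(0−1·304/31)/(116/31)=-76/29
back: M3=-76/29
back: M2=304/31−8/31·-76/29=304/29
back: M1=-2−1/8·304/29=-96/29
M: M0=0, M1=-96/29, M2=304/29, M3=-76/29, M4=0
seg 0: a=-4, c=M0/2=0, d=(M1−M0)/(6·3)=-16/87, b=Δ0−h0·(2M0+M1)/6=202/87
seg 1: a=-2, c=M1/2=-48/29, d=(M2−M1)/(6·1)=200/87, b=Δ1−h1·(2M1+M2)/6=-230/87
seg 2: a=-4, c=M2/2=152/29, d=(M3−M2)/(6·1)=-190/87, b=Δ2−h2·(2M2+M3)/6=82/87
seg 3: a=0, c=M3/2=-38/29, d=(M4−M3)/(6·1)=38/87, b=Δ3−h3·(2M3+M4)/6=424/87
t_q=7/2 → seg 1, τ=1/2; S=-2+-230/87·τ+-48/29·τ²+200/87·τ³=-100/29

  seg 0: a=-4 b=202/87 c=0 d=-16/87
  seg 1: a=-2 b=-230/87 c=-48/29 d=200/87
  seg 2: a=-4 b=82/87 c=152/29 d=-190/87
  seg 3: a=0 b=424/87 c=-38/29 d=38/87
S(7/2) = -100/29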